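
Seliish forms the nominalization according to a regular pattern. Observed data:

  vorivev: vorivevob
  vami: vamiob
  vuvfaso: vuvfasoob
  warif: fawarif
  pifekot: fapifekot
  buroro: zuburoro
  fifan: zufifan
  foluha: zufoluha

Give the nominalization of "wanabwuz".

fawanabwuz

vuvfaso and buroro both end in -o yet inflect differently (vuvfasoob, zuburoro), so the final letter is not what conditions the rule; the first letter is.
"wanabwuz" begins with w-. The one such stem in the data (warif → fawarif) adds the prefix fa-, so the same rule applies.
So wanabwuz → fawanabwuz.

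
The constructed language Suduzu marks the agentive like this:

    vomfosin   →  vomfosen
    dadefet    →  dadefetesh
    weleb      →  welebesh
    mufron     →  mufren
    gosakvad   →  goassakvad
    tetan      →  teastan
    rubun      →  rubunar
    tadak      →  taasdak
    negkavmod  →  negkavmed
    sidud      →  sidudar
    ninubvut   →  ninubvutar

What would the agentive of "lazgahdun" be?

lazgahdunar

gosakvad and sidud both end in -d yet inflect differently (goassakvad, sidudar), so the final letter is not what conditions the rule; the last vowel is.
"lazgahdun" has last vowel 'u'. The stems whose last vowel is 'u' (sidud → sidudar, ninubvut → ninubvutar, rubun → rubunar) add -ar.
The other patterns: stems whose last vowel is 'e' add -esh; stems whose last vowel is 'a' insert -as- after the first vowel; stems whose last vowel is 'i' or 'o' change the last vowel to 'e'.
So lazgahdun → lazgahdunar.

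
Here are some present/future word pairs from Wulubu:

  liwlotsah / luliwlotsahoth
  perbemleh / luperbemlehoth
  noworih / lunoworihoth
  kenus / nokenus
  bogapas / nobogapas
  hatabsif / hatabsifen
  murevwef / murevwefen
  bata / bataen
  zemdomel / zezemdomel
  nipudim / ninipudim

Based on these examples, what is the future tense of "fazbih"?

liwlotsah and bogapas both have last vowel 'a' yet inflect differently (luliwlotsahoth, nobogapas), so the last vowel is not what conditions the rule; the final letter is.
"fazbih" ends in -h. The stems ending in -h (liwlotsah → luliwlotsahoth, perbemleh → luperbemlehoth, noworih → lunoworihoth) add lu- … -oth around the stem.
So fazbih → lufazbihoth.

lufazbihoth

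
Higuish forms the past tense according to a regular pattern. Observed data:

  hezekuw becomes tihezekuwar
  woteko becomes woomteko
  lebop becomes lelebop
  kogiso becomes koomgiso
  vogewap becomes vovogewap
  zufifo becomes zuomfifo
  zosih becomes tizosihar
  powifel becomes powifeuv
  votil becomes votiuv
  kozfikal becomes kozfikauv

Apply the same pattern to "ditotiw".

tiditotiwar

lebop and woteko both have last vowel 'o' yet inflect differently (lelebop, woomteko), so the last vowel is not what conditions the rule; the final letter is.
"ditotiw" ends in -w. The one such stem in the data (hezekuw → tihezekuwar) adds ti- … -ar around the stem, so the same rule applies.
So ditotiw → tiditotiwar.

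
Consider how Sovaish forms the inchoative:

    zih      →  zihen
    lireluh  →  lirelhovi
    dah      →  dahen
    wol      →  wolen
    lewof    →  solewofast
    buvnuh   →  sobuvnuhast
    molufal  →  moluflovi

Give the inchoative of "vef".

vefen

zih and buvnuh both end in -h yet inflect differently (zihen, sobuvnuhast), so the final letter is not what conditions the rule; the number of vowels is.
"vef" has 1 vowel. The stems with 1 vowel (zih → zihen, wol → wolen, dah → dahen) add -en.
The other patterns: stems with 2 vowels add so- … -ast around the stem; stems with 3 vowels delete the last vowel and add -ovi.
So vef → vefen.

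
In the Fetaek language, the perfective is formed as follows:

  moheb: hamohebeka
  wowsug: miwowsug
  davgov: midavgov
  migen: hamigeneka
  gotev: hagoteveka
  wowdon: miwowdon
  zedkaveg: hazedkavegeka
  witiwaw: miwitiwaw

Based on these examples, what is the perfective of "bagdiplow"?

mibagdiplow

"bagdiplow" has last vowel 'o'. The stems whose last vowel is 'o' (davgov → midavgov, wowdon → miwowdon) add the prefix mi-.
So bagdiplow → mibagdiplow.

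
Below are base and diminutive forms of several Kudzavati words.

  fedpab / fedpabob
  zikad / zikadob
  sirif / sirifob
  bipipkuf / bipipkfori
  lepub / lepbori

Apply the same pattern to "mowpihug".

mowpihgori

"mowpihug" has last vowel 'u'. The stems whose last vowel is 'u' (lepub → lepbori, bipipkuf → bipipkfori) delete the last vowel and add -ori.
The other pattern: stems whose last vowel is 'a' or 'i' add -ob.
So mowpihug → mowpihgori.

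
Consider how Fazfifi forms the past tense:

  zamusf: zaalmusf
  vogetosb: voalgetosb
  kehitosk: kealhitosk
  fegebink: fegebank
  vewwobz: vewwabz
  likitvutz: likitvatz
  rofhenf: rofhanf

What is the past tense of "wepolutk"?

wepolatk

kehitosk and fegebink both end in -k yet inflect differently (kealhitosk, fegebank), so the final letter is not what conditions the rule; the second-to-last letter is.
"wepolutk" has second-to-last letter 't'. The one such stem in the data (likitvutz → likitvatz) changes the last vowel to 'a' (as do fegebink, vewwobz), so the same rule applies.
So wepolutk → wepolatk.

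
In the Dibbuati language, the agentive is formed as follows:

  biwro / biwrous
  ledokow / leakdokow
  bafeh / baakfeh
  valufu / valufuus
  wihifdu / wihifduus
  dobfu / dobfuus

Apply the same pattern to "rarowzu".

rarowzuus

"rarowzu" ends in a vowel. The stems ending in a vowel (valufu → valufuus, dobfu → dobfuus, wihifdu → wihifduus) add -us.
The other pattern: stems ending in a consonant insert -ak- after the first vowel.
So rarowzu → rarowzuus.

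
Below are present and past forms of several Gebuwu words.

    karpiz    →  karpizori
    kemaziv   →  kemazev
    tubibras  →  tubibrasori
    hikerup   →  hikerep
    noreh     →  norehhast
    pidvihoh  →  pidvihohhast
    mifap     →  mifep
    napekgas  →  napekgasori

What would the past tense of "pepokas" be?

pepokasori

mifap and napekgas both have last vowel 'a' yet inflect differently (mifep, napekgasori), so the last vowel is not what conditions the rule; the final letter is.
"pepokas" ends in -s. The stems ending in -s (napekgas → napekgasori, tubibras → tubibrasori) add -ori.
So pepokas → pepokasori.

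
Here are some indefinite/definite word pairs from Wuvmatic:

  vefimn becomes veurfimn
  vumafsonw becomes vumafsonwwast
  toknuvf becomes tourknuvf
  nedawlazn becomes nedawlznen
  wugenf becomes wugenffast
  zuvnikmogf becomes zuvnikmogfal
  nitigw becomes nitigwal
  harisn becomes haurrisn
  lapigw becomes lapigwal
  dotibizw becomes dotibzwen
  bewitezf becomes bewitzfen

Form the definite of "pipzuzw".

pipzzwen

"pipzuzw" has second-to-last letter 'z'. The stems whose second-to-last letter is 'z' (bewitezf → bewitzfen, nedawlazn → nedawlznen, dotibizw → dotibzwen) delete the last vowel and add -en.
The other patterns: stems whose second-to-last letter is 'g' add -al; stems whose second-to-last letter is 'n' double the final consonant and add -ast; stems whose second-to-last letter is 'm', 's' or 'v' insert -ur- after the first vowel.
So pipzuzw → pipzzwen.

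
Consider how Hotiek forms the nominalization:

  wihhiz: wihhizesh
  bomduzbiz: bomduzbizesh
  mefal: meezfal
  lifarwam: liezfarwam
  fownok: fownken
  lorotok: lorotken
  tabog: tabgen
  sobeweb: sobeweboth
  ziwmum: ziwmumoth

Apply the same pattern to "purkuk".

"purkuk" has last vowel 'u'. The one such stem in the data (ziwmum → ziwmumoth) adds -oth, so the same rule applies.
The other patterns: stems whose last vowel is 'i' add -esh; stems whose last vowel is 'a' insert -ez- after the first vowel; stems whose last vowel is 'o' delete the last vowel and add -en.
So purkuk → purkukoth.

purkukoth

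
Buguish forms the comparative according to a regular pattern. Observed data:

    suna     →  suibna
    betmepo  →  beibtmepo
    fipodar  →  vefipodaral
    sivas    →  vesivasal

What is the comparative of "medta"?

meibdta

"medta" ends in a vowel. The stems ending in a vowel (suna → suibna, betmepo → beibtmepo) insert -ib- after the first vowel.
So medta → meibdta.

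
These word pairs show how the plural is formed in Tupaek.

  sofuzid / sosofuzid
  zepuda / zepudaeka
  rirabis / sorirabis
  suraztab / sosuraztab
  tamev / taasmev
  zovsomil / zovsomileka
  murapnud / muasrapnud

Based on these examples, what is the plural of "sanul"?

sosanul

sofuzid and murapnud both end in -d yet inflect differently (sosofuzid, muasrapnud), so the final letter is not what conditions the rule; the first letter is.
"sanul" begins with s-. The stems beginning with s- (sofuzid → sosofuzid, suraztab → sosuraztab) add the prefix so-.
The other patterns: stems beginning with z- add -eka; stems beginning with m- or t- insert -as- after the first vowel.
So sanul → sosanul.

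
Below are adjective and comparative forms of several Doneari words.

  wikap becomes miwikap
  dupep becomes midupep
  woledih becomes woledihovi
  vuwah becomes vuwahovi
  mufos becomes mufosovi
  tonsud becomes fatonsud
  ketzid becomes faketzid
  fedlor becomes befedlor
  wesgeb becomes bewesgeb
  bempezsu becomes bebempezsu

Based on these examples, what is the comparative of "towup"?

mitowup

"towup" ends in -p. The stems ending in -p (wikap → miwikap, dupep → midupep) add the prefix mi-.
The other patterns: stems ending in -h or -s add -ovi; stems ending in -d add the prefix fa-; stems ending in -b, -r or -u add the prefix be-.
So towup → mitowup.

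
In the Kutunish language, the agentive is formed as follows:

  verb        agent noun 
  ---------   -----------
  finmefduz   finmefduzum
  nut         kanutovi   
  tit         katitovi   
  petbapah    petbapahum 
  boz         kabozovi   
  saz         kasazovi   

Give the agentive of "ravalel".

boz and finmefduz both end in -z yet inflect differently (kabozovi, finmefduzum), so the final letter is not what conditions the rule; the number of vowels is.
"ravalel" has 3 vowels. The stems with 3 vowels (finmefduz → finmefduzum, petbapah → petbapahum) add -um.
The other pattern: stems with 1 vowel add ka- … -ovi around the stem.
So ravalel → ravalelum.

ravalelum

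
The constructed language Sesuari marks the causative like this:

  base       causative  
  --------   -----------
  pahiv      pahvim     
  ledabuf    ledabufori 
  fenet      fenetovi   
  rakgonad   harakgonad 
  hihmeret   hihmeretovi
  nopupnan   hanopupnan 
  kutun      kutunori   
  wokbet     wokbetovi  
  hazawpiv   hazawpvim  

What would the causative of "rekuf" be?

"rekuf" has last vowel 'u'. The stems whose last vowel is 'u' (ledabuf → ledabufori, kutun → kutunori) add -ori.
So rekuf → rekufori.

rekufori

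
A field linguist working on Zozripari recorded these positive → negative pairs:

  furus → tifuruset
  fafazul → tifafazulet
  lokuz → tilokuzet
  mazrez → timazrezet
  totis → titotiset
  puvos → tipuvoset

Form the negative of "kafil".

Every pair shown (furus → tifuruset, fafazul → tifafazulet, lokuz → tilokuzet, …) follows the same rule: add ti- … -et around the stem.
So kafil → tikafilet.

tikafilet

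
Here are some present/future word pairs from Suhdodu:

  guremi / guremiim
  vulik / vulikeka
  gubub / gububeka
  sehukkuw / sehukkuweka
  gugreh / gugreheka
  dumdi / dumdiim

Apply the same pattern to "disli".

vulik and dumdi both have last vowel 'i' yet inflect differently (vulikeka, dumdiim), so the last vowel is not what conditions the rule; whether the stem ends in a vowel or a consonant is.
"disli" ends in a vowel. The stems ending in a vowel (dumdi → dumdiim, guremi → guremiim) add -im.
The other pattern: stems ending in a consonant add -eka.
So disli → disliim.

disliim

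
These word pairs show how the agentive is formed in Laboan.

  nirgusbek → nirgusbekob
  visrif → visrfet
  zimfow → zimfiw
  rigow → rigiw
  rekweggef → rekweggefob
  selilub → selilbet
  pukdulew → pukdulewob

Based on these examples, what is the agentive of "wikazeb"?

wikazebob

zimfow and pukdulew both end in -w yet inflect differently (zimfiw, pukdulewob), so the final letter is not what conditions the rule; the last vowel is.
"wikazeb" has last vowel 'e'. The stems whose last vowel is 'e' (rekweggef → rekweggefob, nirgusbek → nirgusbekob, pukdulew → pukdulewob) add -ob.
The other patterns: stems whose last vowel is 'o' change the last vowel to 'i'; stems whose last vowel is 'i' or 'u' delete the last vowel and add -et.
So wikazeb → wikazebob.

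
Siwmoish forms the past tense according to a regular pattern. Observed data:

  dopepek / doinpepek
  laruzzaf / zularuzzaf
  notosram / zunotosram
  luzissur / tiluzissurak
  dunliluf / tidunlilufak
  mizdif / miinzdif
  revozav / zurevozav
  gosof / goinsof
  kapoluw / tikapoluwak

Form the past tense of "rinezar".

dunliluf and laruzzaf both end in -f yet inflect differently (tidunlilufak, zularuzzaf), so the final letter is not what conditions the rule; the last vowel is.
"rinezar" has last vowel 'a'. The stems whose last vowel is 'a' (revozav → zurevozav, notosram → zunotosram, laruzzaf → zularuzzaf) add the prefix zu-.
The other patterns: stems whose last vowel is 'u' add ti- … -ak around the stem; stems whose last vowel is 'e', 'i' or 'o' insert -in- after the first vowel.
So rinezar → zurinezar.

zurinezar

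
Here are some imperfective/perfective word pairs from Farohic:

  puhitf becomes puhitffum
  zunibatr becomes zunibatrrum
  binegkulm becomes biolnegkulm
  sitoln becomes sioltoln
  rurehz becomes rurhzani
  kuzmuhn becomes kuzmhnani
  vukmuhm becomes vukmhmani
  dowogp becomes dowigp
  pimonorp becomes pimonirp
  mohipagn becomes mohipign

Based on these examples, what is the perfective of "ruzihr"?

sitoln and kuzmuhn both end in -n yet inflect differently (sioltoln, kuzmhnani), so the final letter is not what conditions the rule; the second-to-last letter is.
"ruzihr" has second-to-last letter 'h'. The stems whose second-to-last letter is 'h' (rurehz → rurhzani, kuzmuhn → kuzmhnani, vukmuhm → vukmhmani) delete the last vowel and add -ani.
The other patterns: stems whose second-to-last letter is 't' double the final consonant and add -um; stems whose second-to-last letter is 'l' insert -ol- after the first vowel; stems whose second-to-last letter is 'g' or 'r' change the last vowel to 'i'.
So ruzihr → ruzhrani.

ruzhrani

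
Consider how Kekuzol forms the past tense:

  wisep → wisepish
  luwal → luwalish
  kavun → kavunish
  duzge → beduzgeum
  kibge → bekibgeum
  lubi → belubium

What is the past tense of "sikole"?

"sikole" ends in a vowel. The stems ending in a vowel (duzge → beduzgeum, kibge → bekibgeum, lubi → belubium) add be- … -um around the stem.
The other pattern: stems ending in a consonant add -ish.
So sikole → besikoleum.

besikoleum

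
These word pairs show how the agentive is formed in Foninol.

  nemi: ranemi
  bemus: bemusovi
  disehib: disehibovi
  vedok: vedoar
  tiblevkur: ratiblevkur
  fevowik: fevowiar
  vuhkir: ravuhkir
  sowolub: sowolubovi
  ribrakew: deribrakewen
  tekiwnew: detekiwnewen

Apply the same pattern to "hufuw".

dehufuwen

disehib and fevowik both have last vowel 'i' yet inflect differently (disehibovi, fevowiar), so the last vowel is not what conditions the rule; the final letter is.
"hufuw" ends in -w. The stems ending in -w (ribrakew → deribrakewen, tekiwnew → detekiwnewen) add de- … -en around the stem.
The other patterns: stems ending in -b or -s add -ovi; stems ending in -k drop the final letter and add -ar; stems ending in -i or -r add the prefix ra-.
So hufuw → dehufuwen.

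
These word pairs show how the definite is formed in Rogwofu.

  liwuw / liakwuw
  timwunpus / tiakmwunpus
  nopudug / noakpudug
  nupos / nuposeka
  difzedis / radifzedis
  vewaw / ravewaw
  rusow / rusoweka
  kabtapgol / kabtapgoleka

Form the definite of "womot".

timwunpus and nupos both end in -s yet inflect differently (tiakmwunpus, nuposeka), so the final letter is not what conditions the rule; the last vowel is.
"womot" has last vowel 'o'. The stems whose last vowel is 'o' (kabtapgol → kabtapgoleka, nupos → nuposeka, rusow → rusoweka) add -eka.
The other patterns: stems whose last vowel is 'u' insert -ak- after the first vowel; stems whose last vowel is 'a' or 'i' add the prefix ra-.
So womot → womoteka.

womoteka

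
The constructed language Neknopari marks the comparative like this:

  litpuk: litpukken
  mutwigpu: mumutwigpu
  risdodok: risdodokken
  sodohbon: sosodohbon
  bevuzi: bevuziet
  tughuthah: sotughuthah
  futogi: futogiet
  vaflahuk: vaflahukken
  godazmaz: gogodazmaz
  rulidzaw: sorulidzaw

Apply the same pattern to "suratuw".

sosuratuw

risdodok and sodohbon both have last vowel 'o' yet inflect differently (risdodokken, sosodohbon), so the last vowel is not what conditions the rule; the final letter is.
"suratuw" ends in -w. The one such stem in the data (rulidzaw → sorulidzaw) adds the prefix so-, so the same rule applies.
The other patterns: stems ending in -k double the final consonant and add -en; stems ending in -i add -et; stems ending in -n, -u or -z repeat the first consonant+vowel as a prefix.
So suratuw → sosuratuw.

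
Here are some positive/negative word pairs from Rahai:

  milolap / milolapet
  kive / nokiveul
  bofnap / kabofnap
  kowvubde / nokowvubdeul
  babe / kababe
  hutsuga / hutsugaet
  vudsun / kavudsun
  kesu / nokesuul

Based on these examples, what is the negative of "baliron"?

babe and kowvubde both end in -e yet inflect differently (kababe, nokowvubdeul), so the final letter is not what conditions the rule; the first letter is.
"baliron" begins with b-. The stems beginning with b- (bofnap → kabofnap, babe → kababe) add the prefix ka-.
The other patterns: stems beginning with k- add no- … -ul around the stem; stems beginning with h- or m- add -et.
So baliron → kabaliron.

kabaliron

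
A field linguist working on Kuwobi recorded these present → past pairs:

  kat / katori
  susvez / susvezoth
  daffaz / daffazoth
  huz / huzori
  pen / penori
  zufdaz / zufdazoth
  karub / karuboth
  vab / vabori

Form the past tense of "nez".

nezori

daffaz and huz both end in -z yet inflect differently (daffazoth, huzori), so the final letter is not what conditions the rule; the number of vowels is.
"nez" has 1 vowel. The stems with 1 vowel (kat → katori, huz → huzori, vab → vabori) add -ori.
The other pattern: stems with 2 vowels add -oth.
So nez → nezori.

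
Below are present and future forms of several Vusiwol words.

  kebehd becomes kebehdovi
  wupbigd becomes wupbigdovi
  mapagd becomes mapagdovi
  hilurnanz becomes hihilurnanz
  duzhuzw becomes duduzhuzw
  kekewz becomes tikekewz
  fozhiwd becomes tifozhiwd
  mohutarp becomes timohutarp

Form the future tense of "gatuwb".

hilurnanz and kekewz both end in -z yet inflect differently (hihilurnanz, tikekewz), so the final letter is not what conditions the rule; the second-to-last letter is.
"gatuwb" has second-to-last letter 'w'. The stems whose second-to-last letter is 'w' (kekewz → tikekewz, fozhiwd → tifozhiwd) add the prefix ti-.
So gatuwb → tigatuwb.

tigatuwb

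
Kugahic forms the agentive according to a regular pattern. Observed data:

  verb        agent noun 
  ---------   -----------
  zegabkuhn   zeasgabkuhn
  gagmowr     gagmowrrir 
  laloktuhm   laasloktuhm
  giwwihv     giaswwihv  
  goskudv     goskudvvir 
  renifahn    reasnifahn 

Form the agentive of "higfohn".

giwwihv and goskudv both end in -v yet inflect differently (giaswwihv, goskudvvir), so the final letter is not what conditions the rule; the second-to-last letter is.
"higfohn" has second-to-last letter 'h'. The stems whose second-to-last letter is 'h' (laloktuhm → laasloktuhm, giwwihv → giaswwihv, renifahn → reasnifahn) insert -as- after the first vowel.
So higfohn → hiasgfohn.

hiasgfohn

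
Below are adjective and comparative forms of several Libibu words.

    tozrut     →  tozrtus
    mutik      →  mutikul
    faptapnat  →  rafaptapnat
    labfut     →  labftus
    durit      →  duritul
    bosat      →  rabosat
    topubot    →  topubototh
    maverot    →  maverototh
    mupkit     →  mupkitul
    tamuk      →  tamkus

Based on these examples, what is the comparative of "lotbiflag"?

durit and topubot both end in -t yet inflect differently (duritul, topubototh), so the final letter is not what conditions the rule; the last vowel is.
"lotbiflag" has last vowel 'a'. The stems whose last vowel is 'a' (bosat → rabosat, faptapnat → rafaptapnat) add the prefix ra-.
So lotbiflag → ralotbiflag.

ralotbiflag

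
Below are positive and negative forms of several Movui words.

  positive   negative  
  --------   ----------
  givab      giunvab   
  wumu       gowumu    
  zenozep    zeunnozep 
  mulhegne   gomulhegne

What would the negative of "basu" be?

mulhegne and zenozep both have last vowel 'e' yet inflect differently (gomulhegne, zeunnozep), so the last vowel is not what conditions the rule; whether the stem ends in a vowel or a consonant is.
"basu" ends in a vowel. The stems ending in a vowel (wumu → gowumu, mulhegne → gomulhegne) add the prefix go-.
So basu → gobasu.

gobasu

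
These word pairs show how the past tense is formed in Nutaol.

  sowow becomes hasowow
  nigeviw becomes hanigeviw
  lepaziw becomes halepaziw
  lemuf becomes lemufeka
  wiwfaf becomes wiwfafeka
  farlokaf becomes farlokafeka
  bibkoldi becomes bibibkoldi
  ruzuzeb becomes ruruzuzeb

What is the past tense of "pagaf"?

pagafeka

nigeviw and bibkoldi both have last vowel 'i' yet inflect differently (hanigeviw, bibibkoldi), so the last vowel is not what conditions the rule; the final letter is.
"pagaf" ends in -f. The stems ending in -f (lemuf → lemufeka, wiwfaf → wiwfafeka, farlokaf → farlokafeka) add -eka.
The other patterns: stems ending in -w add the prefix ha-; stems ending in -b or -i repeat the first consonant+vowel as a prefix.
So pagaf → pagafeka.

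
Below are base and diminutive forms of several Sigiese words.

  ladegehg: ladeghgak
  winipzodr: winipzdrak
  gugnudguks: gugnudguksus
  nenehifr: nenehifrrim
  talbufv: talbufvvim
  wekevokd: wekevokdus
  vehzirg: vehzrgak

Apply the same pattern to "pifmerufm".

nenehifr and winipzodr both end in -r yet inflect differently (nenehifrrim, winipzdrak), so the final letter is not what conditions the rule; the second-to-last letter is.
"pifmerufm" has second-to-last letter 'f'. The stems whose second-to-last letter is 'f' (talbufv → talbufvvim, nenehifr → nenehifrrim) double the final consonant and add -im.
The other patterns: stems whose second-to-last letter is 'k' add -us; stems whose second-to-last letter is 'd', 'h' or 'r' delete the last vowel and add -ak.
So pifmerufm → pifmerufmmim.

pifmerufmmim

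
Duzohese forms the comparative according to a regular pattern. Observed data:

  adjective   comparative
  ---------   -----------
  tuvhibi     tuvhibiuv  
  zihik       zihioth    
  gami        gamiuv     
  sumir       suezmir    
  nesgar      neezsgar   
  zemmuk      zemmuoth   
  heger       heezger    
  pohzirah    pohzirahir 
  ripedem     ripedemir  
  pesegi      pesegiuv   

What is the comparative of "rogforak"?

rogforaoth

"rogforak" ends in -k. The stems ending in -k (zihik → zihioth, zemmuk → zemmuoth) drop the final letter and add -oth.
So rogforak → rogforaoth.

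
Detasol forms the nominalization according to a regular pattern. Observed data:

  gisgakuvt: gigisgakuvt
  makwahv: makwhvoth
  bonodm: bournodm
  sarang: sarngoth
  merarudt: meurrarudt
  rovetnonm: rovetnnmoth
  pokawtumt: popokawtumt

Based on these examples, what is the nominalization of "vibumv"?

vivibumv

"vibumv" has second-to-last letter 'm'. The one such stem in the data (pokawtumt → popokawtumt) repeats the first consonant+vowel as a prefix (as does gisgakuvt), so the same rule applies.
The other patterns: stems whose second-to-last letter is 'd' insert -ur- after the first vowel; stems whose second-to-last letter is 'h' or 'n' delete the last vowel and add -oth.
So vibumv → vivibumv.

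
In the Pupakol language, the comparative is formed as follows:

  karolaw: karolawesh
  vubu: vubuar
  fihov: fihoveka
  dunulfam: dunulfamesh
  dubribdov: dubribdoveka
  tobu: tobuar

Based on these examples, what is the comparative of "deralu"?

deraluar

"deralu" ends in -u. The stems ending in -u (tobu → tobuar, vubu → vubuar) add -ar.
The other patterns: stems ending in -v add -eka; stems ending in -m or -w add -esh.
So deralu → deraluar.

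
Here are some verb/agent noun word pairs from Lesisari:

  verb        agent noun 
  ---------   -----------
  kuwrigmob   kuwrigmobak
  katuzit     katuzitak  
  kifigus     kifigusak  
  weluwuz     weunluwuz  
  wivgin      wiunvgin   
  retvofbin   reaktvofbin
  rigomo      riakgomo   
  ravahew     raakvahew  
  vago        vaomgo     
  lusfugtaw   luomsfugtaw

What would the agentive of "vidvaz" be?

"vidvaz" begins with v-. The one such stem in the data (vago → vaomgo) inserts -om- after the first vowel (as does lusfugtaw), so the same rule applies.
So vidvaz → viomdvaz.

viomdvaz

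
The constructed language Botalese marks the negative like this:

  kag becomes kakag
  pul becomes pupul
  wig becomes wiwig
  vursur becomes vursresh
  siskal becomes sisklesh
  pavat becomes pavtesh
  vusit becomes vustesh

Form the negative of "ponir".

ponresh

pul and siskal both end in -l yet inflect differently (pupul, sisklesh), so the final letter is not what conditions the rule; the number of vowels is.
"ponir" has 2 vowels. The stems with 2 vowels (vursur → vursresh, siskal → sisklesh, pavat → pavtesh) delete the last vowel and add -esh.
So ponir → ponresh.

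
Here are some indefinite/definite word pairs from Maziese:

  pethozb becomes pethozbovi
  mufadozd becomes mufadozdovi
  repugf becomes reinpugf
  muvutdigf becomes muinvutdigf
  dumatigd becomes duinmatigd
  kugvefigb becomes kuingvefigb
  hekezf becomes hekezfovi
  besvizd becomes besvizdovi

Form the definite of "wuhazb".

muvutdigf and hekezf both end in -f yet inflect differently (muinvutdigf, hekezfovi), so the final letter is not what conditions the rule; the second-to-last letter is.
"wuhazb" has second-to-last letter 'z'. The stems whose second-to-last letter is 'z' (hekezf → hekezfovi, mufadozd → mufadozdovi, besvizd → besvizdovi) add -ovi.
The other pattern: stems whose second-to-last letter is 'g' insert -in- after the first vowel.
So wuhazb → wuhazbovi.

wuhazbovi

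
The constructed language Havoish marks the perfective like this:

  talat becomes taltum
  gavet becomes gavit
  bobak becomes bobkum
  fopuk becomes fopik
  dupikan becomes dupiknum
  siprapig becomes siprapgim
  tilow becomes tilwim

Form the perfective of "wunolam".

wunolmum

"wunolam" has last vowel 'a'. The stems whose last vowel is 'a' (bobak → bobkum, talat → taltum, dupikan → dupiknum) delete the last vowel and add -um.
So wunolam → wunolmum.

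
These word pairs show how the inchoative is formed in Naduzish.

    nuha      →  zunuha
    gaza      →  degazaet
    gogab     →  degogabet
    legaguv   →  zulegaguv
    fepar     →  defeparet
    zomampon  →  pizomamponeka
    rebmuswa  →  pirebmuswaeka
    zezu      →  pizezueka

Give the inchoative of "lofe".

rebmuswa and nuha both end in -a yet inflect differently (pirebmuswaeka, zunuha), so the final letter is not what conditions the rule; the first letter is.
"lofe" begins with l-. The one such stem in the data (legaguv → zulegaguv) adds the prefix zu-, so the same rule applies.
The other patterns: stems beginning with r- or z- add pi- … -eka around the stem; stems beginning with f- or g- add de- … -et around the stem.
So lofe → zulofe.

zulofe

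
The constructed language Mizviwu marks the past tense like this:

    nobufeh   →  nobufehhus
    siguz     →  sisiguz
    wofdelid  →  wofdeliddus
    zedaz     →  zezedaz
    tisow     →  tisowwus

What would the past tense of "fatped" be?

fatpeddus

siguz and tisow both have 2 vowels yet inflect differently (sisiguz, tisowwus), so the number of vowels is not what conditions the rule; the final letter is.
"fatped" ends in -d. The one such stem in the data (wofdelid → wofdeliddus) doubles the final consonant and adds -us (as do nobufeh, tisow), so the same rule applies.
The other pattern: stems ending in -z repeat the first consonant+vowel as a prefix.
So fatped → fatpeddus.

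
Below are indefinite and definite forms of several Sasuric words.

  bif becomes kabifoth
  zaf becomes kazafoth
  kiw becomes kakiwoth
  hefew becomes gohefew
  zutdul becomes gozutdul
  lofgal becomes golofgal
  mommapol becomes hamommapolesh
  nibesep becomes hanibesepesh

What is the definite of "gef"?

kagefoth

kiw and hefew both end in -w yet inflect differently (kakiwoth, gohefew), so the final letter is not what conditions the rule; the number of vowels is.
"gef" has 1 vowel. The stems with 1 vowel (bif → kabifoth, zaf → kazafoth, kiw → kakiwoth) add ka- … -oth around the stem.
The other patterns: stems with 2 vowels add the prefix go-; stems with 3 vowels add ha- … -esh around the stem.
So gef → kagefoth.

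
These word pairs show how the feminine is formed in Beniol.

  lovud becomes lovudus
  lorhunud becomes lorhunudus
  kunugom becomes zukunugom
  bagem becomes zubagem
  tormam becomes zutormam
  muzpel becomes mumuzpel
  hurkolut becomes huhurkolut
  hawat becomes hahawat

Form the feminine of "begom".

zubegom

bagem and muzpel both have last vowel 'e' yet inflect differently (zubagem, mumuzpel), so the last vowel is not what conditions the rule; the final letter is.
"begom" ends in -m. The stems ending in -m (kunugom → zukunugom, bagem → zubagem, tormam → zutormam) add the prefix zu-.
So begom → zubegom.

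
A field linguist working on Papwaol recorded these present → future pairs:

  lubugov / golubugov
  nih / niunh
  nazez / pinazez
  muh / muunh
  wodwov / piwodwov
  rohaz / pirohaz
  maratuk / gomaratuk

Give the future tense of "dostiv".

pidostiv

"dostiv" has 2 vowels. The stems with 2 vowels (wodwov → piwodwov, rohaz → pirohaz, nazez → pinazez) add the prefix pi-.
The other patterns: stems with 1 vowel insert -un- after the first vowel; stems with 3 vowels add the prefix go-.
So dostiv → pidostiv.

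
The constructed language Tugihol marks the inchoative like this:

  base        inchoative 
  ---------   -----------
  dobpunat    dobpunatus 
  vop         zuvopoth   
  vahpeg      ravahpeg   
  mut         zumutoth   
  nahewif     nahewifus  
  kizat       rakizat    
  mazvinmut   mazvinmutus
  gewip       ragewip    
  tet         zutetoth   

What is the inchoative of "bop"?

vop and gewip both end in -p yet inflect differently (zuvopoth, ragewip), so the final letter is not what conditions the rule; the number of vowels is.
"bop" has 1 vowel. The stems with 1 vowel (tet → zutetoth, mut → zumutoth, vop → zuvopoth) add zu- … -oth around the stem.
The other patterns: stems with 2 vowels add the prefix ra-; stems with 3 vowels add -us.
So bop → zubopoth.

zubopoth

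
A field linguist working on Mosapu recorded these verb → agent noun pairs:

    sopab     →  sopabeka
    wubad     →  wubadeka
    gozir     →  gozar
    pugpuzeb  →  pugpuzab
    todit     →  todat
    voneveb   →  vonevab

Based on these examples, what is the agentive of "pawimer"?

sopab and pugpuzeb both end in -b yet inflect differently (sopabeka, pugpuzab), so the final letter is not what conditions the rule; the last vowel is.
"pawimer" has last vowel 'e'. The stems whose last vowel is 'e' (pugpuzeb → pugpuzab, voneveb → vonevab) change the last vowel to 'a'.
So pawimer → pawimar.

pawimar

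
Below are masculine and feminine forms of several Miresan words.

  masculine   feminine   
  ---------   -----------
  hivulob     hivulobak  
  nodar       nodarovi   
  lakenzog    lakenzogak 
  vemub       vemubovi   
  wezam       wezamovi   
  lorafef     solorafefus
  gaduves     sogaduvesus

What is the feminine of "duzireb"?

"duzireb" has last vowel 'e'. The stems whose last vowel is 'e' (lorafef → solorafefus, gaduves → sogaduvesus) add so- … -us around the stem.
The other patterns: stems whose last vowel is 'o' add -ak; stems whose last vowel is 'a' or 'u' add -ovi.
So duzireb → soduzirebus.

soduzirebus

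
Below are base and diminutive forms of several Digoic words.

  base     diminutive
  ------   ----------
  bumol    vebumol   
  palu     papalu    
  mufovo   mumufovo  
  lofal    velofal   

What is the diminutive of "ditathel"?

"ditathel" ends in a consonant. The stems ending in a consonant (lofal → velofal, bumol → vebumol) add the prefix ve-.
So ditathel → veditathel.

veditathel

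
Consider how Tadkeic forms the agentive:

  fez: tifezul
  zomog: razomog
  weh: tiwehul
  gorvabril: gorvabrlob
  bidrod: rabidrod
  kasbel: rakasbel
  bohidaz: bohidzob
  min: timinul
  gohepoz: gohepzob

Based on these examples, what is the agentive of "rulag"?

"rulag" has 2 vowels. The stems with 2 vowels (kasbel → rakasbel, bidrod → rabidrod, zomog → razomog) add the prefix ra-.
So rulag → rarulag.

rarulag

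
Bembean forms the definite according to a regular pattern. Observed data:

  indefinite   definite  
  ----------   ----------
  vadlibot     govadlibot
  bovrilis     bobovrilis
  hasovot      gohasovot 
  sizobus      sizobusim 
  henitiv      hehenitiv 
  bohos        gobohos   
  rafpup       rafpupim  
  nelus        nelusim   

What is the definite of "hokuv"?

bohos and nelus both end in -s yet inflect differently (gobohos, nelusim), so the final letter is not what conditions the rule; the last vowel is.
"hokuv" has last vowel 'u'. The stems whose last vowel is 'u' (nelus → nelusim, sizobus → sizobusim, rafpup → rafpupim) add -im.
So hokuv → hokuvim.

hokuvim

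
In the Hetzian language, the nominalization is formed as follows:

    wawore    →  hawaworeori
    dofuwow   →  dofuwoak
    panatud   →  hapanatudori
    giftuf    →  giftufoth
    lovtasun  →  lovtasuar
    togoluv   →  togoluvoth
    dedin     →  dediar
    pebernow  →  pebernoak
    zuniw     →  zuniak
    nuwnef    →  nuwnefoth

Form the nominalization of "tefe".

hatefeori

giftuf and lovtasun both have last vowel 'u' yet inflect differently (giftufoth, lovtasuar), so the last vowel is not what conditions the rule; the final letter is.
"tefe" ends in -e. The one such stem in the data (wawore → hawaworeori) adds ha- … -ori around the stem, so the same rule applies.
So tefe → hatefeori.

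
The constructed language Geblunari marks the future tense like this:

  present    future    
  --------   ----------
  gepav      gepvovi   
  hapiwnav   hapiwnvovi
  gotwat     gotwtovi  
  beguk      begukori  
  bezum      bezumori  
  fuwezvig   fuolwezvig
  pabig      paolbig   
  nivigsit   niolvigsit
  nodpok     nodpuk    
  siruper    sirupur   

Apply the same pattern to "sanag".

sangovi

gotwat and nivigsit both end in -t yet inflect differently (gotwtovi, niolvigsit), so the final letter is not what conditions the rule; the last vowel is.
"sanag" has last vowel 'a'. The stems whose last vowel is 'a' (gepav → gepvovi, hapiwnav → hapiwnvovi, gotwat → gotwtovi) delete the last vowel and add -ovi.
So sanag → sangovi.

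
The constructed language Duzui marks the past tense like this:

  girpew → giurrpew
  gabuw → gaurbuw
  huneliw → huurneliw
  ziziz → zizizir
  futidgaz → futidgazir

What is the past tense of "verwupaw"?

"verwupaw" ends in -w. The stems ending in -w (girpew → giurrpew, gabuw → gaurbuw, huneliw → huurneliw) insert -ur- after the first vowel.
The other pattern: stems ending in -z add -ir.
So verwupaw → veurrwupaw.

veurrwupaw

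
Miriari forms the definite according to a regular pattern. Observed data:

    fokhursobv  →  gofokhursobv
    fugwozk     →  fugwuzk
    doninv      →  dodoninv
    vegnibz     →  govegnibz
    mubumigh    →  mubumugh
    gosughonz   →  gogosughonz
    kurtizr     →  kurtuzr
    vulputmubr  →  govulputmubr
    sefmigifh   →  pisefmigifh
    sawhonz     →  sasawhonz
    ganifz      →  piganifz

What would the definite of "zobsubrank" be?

zozobsubrank

doninv and fokhursobv both end in -v yet inflect differently (dodoninv, gofokhursobv), so the final letter is not what conditions the rule; the second-to-last letter is.
"zobsubrank" has second-to-last letter 'n'. The stems whose second-to-last letter is 'n' (gosughonz → gogosughonz, doninv → dodoninv, sawhonz → sasawhonz) repeat the first consonant+vowel as a prefix.
So zobsubrank → zozobsubrank.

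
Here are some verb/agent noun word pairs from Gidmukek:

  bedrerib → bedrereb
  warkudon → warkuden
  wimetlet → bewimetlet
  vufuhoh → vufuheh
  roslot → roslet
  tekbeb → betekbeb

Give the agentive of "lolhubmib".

lolhubmeb

tekbeb and bedrerib both end in -b yet inflect differently (betekbeb, bedrereb), so the final letter is not what conditions the rule; the last vowel is.
"lolhubmib" has last vowel 'i'. The one such stem in the data (bedrerib → bedrereb) changes the last vowel to 'e' (as do roslot, vufuhoh), so the same rule applies.
So lolhubmib → lolhubmeb.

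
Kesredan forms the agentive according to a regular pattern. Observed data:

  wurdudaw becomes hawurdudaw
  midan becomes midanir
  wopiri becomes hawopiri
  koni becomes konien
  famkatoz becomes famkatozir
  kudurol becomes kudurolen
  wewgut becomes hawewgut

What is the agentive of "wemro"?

"wemro" begins with w-. The stems beginning with w- (wurdudaw → hawurdudaw, wopiri → hawopiri, wewgut → hawewgut) add the prefix ha-.
So wemro → hawemro.

hawemro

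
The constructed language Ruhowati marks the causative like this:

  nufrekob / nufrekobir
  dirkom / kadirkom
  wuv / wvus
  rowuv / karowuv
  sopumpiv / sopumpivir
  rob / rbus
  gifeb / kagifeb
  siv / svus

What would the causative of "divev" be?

kadivev

wuv and rowuv both end in -v yet inflect differently (wvus, karowuv), so the final letter is not what conditions the rule; the number of vowels is.
"divev" has 2 vowels. The stems with 2 vowels (dirkom → kadirkom, rowuv → karowuv, gifeb → kagifeb) add the prefix ka-.
The other patterns: stems with 1 vowel delete the last vowel and add -us; stems with 3 vowels add -ir.
So divev → kadivev.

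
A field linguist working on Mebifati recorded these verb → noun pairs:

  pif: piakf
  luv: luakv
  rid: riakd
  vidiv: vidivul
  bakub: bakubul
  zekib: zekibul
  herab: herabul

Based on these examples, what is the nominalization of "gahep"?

luv and vidiv both end in -v yet inflect differently (luakv, vidivul), so the final letter is not what conditions the rule; the number of vowels is.
"gahep" has 2 vowels. The stems with 2 vowels (vidiv → vidivul, bakub → bakubul, zekib → zekibul) add -ul.
So gahep → gahepul.

gahepul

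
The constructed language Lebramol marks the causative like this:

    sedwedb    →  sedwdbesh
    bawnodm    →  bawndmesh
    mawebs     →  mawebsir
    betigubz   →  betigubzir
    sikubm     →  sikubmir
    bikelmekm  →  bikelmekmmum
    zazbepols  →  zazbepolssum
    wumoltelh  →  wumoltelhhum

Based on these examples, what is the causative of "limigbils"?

"limigbils" has second-to-last letter 'l'. The stems whose second-to-last letter is 'l' (zazbepols → zazbepolssum, wumoltelh → wumoltelhhum) double the final consonant and add -um.
The other patterns: stems whose second-to-last letter is 'd' delete the last vowel and add -esh; stems whose second-to-last letter is 'b' add -ir.
So limigbils → limigbilssum.

limigbilssum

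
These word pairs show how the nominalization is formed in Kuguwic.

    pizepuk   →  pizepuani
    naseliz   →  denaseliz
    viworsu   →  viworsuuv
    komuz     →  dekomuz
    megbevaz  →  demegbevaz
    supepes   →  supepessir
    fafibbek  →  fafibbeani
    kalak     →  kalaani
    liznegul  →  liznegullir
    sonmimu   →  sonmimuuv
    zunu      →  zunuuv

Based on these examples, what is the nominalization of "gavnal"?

"gavnal" ends in -l. The one such stem in the data (liznegul → liznegullir) doubles the final consonant and adds -ir (as does supepes), so the same rule applies.
The other patterns: stems ending in -z add the prefix de-; stems ending in -k drop the final letter and add -ani; stems ending in -u add -uv.
So gavnal → gavnallir.

gavnallir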